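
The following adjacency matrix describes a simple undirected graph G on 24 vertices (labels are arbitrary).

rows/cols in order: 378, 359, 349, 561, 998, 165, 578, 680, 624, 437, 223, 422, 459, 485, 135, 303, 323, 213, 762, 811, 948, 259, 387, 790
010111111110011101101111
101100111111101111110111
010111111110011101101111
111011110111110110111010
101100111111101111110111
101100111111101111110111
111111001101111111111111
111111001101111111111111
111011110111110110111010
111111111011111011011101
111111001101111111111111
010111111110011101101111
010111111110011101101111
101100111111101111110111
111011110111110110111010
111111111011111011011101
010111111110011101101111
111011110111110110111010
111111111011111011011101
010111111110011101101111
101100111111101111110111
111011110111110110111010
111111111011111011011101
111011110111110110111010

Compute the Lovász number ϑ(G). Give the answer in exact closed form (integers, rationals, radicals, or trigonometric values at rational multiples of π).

6

N(165) = {378, 349, 561, 578, 680, 624, 437, 223, 422, 459, 135, 303, 323, 213, 762, 811, 259, 387, 790}, |N(165)| = 19.
deg(624) = 18; N(624) = {378, 359, 349, 998, 165, 578, 680, 437, 223, 422, 459, 485, 303, 323, 762, 811, 948, 387}.
Vertex 680 has 21 neighbors: 378, 359, 349, 561, 998, 165, 624, 437, 422, 459, 485, 135, 303, 323, 213, 762, 811, 948, 259, 387, 790.
deg(349) = 18; N(349) = {359, 561, 998, 165, 578, 680, 624, 437, 223, 485, 135, 303, 213, 762, 948, 259, 387, 790}.
Complete 5-partite, parts [6, 6, 5, 4, 3]: perfect, ϑ = α = 6.
Numerically 6.000000.
Lovász sandwich 6 ≤ 6 ≤ 6: collapsed.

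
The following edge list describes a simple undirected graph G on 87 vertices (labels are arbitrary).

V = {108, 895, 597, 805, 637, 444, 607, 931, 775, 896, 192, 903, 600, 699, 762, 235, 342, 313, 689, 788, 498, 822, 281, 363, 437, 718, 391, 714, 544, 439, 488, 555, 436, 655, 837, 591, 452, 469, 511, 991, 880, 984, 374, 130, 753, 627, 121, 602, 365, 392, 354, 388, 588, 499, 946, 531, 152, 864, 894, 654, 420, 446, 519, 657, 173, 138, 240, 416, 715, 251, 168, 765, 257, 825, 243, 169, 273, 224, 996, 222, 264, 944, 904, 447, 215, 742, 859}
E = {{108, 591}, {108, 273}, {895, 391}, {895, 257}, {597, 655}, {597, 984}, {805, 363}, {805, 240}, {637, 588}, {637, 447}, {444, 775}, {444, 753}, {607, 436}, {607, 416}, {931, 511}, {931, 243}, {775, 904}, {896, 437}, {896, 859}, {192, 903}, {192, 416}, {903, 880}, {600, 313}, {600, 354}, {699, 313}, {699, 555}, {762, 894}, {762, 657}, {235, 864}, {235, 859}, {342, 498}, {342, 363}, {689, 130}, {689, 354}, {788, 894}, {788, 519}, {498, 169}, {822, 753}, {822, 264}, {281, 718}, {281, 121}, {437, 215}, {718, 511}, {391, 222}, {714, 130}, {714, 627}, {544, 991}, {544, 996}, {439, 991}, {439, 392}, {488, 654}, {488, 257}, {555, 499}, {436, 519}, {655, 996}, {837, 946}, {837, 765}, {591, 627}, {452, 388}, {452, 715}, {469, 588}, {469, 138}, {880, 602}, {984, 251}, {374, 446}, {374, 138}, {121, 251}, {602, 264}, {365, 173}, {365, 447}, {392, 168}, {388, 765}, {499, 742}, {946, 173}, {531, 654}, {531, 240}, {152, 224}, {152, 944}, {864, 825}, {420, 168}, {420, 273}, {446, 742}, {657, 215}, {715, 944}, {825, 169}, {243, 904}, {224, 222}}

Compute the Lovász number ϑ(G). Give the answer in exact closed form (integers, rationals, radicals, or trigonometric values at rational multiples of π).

87*cos(pi/87)/(cos(pi/87) + 1)

deg(342) = 2; N(342) = {498, 363}.
deg(689) = 2; N(689) = {130, 354}.
deg(313) = 2; N(313) = {600, 699}.
Vertex 597 has 2 neighbors: 655, 984.
Every vertex has degree 2 (N=87); this is C_{87}, the 87-cycle.
Distinct eigenvalues (to 4 d.p.): [2.0, 1.9948, 1.9792, 1.9532, 1.9171, 1.871, 1.8152, 1.7498, 1.6754, 1.5922, 1.5007, 1.4014, 1.2948, 1.1814, 1.0619, 0.9368, 0.8069, 0.6727, 0.5351, 0.3946, 0.2521, 0.1083, -0.0361, -0.1803, -0.3236, -0.4651, -0.6043, -0.7403, -0.8724, -1.0, -1.1224, -1.2389, -1.349, -1.452, -1.5475, -1.6348, -1.7137, -1.7836, -1.8443, -1.8953, -1.9364, -1.9675, -1.9883, -1.9987].
λ_max=2, λ_min=-2*cos(pi/87); ϑ = −87·λ_min/(λ_max−λ_min) = 87*cos(pi/87)/(cos(pi/87) + 1).
Numerically 43.48581645.
43 ≤ 87*cos(pi/87)/(cos(pi/87) + 1) ≤ 44: both strict.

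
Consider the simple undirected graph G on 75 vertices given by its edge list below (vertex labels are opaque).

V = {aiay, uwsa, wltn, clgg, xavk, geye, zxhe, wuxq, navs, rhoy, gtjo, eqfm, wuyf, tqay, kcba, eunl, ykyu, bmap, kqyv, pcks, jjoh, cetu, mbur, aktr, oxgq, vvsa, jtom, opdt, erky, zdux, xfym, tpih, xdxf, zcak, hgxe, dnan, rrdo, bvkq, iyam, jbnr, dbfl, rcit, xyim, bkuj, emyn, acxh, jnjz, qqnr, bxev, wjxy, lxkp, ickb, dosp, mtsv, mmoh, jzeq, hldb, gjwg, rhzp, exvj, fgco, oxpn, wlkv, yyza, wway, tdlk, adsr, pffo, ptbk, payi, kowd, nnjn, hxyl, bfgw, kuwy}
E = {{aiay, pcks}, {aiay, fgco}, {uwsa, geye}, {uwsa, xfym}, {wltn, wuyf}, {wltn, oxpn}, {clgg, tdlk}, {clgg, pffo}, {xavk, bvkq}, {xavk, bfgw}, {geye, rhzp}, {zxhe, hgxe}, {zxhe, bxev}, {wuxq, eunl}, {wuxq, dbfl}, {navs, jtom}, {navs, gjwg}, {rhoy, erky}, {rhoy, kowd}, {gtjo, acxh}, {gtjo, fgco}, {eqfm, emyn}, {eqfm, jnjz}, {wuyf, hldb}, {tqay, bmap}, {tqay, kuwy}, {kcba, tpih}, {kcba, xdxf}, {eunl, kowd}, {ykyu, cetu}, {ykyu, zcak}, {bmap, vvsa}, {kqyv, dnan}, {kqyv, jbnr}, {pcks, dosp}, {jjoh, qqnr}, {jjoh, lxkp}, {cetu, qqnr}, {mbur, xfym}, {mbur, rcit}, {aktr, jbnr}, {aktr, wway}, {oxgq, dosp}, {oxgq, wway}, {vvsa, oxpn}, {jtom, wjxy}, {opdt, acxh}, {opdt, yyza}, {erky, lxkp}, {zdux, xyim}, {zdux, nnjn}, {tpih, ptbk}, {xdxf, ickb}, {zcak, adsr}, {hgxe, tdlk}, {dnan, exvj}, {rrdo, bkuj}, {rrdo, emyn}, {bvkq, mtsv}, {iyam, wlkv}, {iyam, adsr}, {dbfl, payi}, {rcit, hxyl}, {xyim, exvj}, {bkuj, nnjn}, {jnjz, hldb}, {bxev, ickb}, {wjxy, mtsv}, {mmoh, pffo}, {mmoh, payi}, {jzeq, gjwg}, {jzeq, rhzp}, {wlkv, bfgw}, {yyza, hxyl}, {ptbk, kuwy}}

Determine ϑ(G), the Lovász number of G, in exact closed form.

75*cos(pi/75)/(cos(pi/75) + 1)

N(cetu) = {ykyu, qqnr}, |N(cetu)| = 2.
N(dosp) = {pcks, oxgq}, |N(dosp)| = 2.
Vertex jzeq has 2 neighbors: gjwg, rhzp.
N(kcba) = {tpih, xdxf}, |N(kcba)| = 2.
Regular of degree 2 on 75 vertices: the odd cycle C_{75}.
spec(A) ≈ [2.0, 1.992986, 1.971992, 1.937166, 1.888753, 1.827091, 1.752613, 1.665842, 1.567387, 1.457937, 1.338261, 1.209198, 1.071654, 0.926592, 0.775031, 0.618034, 0.456702, 0.292166, 0.125581, -0.041885, -0.209057, -0.374763, -0.53784, -0.697144, -0.851559, -1.0, -1.141427, -1.274848, -1.399327, -1.51399, -1.618034, -1.710729, -1.791424, -1.859553, -1.914639, -1.956295, -1.984229, -1.998246] (distinct, 6 d.p.).
ϑ = −N·λ_min/(λ_max−λ_min) = −75·(-2*cos(pi/75))/(2−(-2*cos(pi/75))) = 75*cos(pi/75)/(cos(pi/75) + 1).
≈ 37.4835458 (to 7 d.p.).
Check 37 ≤ 75*cos(pi/75)/(cos(pi/75) + 1) ≤ 38: both strict.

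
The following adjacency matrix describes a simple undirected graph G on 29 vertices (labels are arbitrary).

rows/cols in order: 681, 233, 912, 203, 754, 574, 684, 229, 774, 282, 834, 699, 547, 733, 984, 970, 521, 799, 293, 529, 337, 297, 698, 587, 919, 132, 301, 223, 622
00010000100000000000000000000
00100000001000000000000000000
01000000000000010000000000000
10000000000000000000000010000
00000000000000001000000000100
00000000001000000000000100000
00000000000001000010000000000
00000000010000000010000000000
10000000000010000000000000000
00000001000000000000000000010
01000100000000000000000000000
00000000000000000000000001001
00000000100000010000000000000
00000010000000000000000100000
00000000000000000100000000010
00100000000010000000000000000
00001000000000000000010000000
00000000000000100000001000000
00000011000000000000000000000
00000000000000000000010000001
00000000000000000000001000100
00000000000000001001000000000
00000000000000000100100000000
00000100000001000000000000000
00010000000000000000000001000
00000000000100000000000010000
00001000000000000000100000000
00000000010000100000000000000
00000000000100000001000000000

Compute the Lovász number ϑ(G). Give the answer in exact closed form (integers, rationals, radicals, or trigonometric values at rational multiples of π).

29*cos(pi/29)/(cos(pi/29) + 1)

Vertex 774 has 2 neighbors: 681, 547.
N(223) = {282, 984}, |N(223)| = 2.
deg(684) = 2; N(684) = {733, 293}.
deg(293) = 2; N(293) = {684, 229}.
2-regular, N=29; a single 29-cycle (edge-transitive).
Distinct eigenvalues (to 3 d.p.): [2.0, 1.953, 1.815, 1.592, 1.295, 0.937, 0.535, 0.108, -0.324, -0.74, -1.122, -1.452, -1.714, -1.895, -1.988].
λ_max=2, λ_min=-2*cos(pi/29); ϑ = −29·λ_min/(λ_max−λ_min) = 29*cos(pi/29)/(cos(pi/29) + 1).
≈ 14.4573753 (to 7 d.p.).
14 ≤ 29*cos(pi/29)/(cos(pi/29) + 1) ≤ 15: both strict.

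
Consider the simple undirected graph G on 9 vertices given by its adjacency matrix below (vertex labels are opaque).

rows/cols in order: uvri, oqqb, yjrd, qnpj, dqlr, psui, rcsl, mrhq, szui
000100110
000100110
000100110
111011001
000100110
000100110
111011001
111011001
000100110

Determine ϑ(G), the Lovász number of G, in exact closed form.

6

Vertex yjrd has 3 neighbors: qnpj, rcsl, mrhq.
deg(psui) = 3; N(psui) = {qnpj, rcsl, mrhq}.
deg(oqqb) = 3; N(oqqb) = {qnpj, rcsl, mrhq}.
deg(rcsl) = 6; N(rcsl) = {uvri, oqqb, yjrd, dqlr, psui, szui}.
K_{6,3} (perfect); ϑ(G) = α(G) = max{6,3} = 6.
= 6.00000… (decimal).
Check 6 ≤ 6 ≤ 6: collapsed.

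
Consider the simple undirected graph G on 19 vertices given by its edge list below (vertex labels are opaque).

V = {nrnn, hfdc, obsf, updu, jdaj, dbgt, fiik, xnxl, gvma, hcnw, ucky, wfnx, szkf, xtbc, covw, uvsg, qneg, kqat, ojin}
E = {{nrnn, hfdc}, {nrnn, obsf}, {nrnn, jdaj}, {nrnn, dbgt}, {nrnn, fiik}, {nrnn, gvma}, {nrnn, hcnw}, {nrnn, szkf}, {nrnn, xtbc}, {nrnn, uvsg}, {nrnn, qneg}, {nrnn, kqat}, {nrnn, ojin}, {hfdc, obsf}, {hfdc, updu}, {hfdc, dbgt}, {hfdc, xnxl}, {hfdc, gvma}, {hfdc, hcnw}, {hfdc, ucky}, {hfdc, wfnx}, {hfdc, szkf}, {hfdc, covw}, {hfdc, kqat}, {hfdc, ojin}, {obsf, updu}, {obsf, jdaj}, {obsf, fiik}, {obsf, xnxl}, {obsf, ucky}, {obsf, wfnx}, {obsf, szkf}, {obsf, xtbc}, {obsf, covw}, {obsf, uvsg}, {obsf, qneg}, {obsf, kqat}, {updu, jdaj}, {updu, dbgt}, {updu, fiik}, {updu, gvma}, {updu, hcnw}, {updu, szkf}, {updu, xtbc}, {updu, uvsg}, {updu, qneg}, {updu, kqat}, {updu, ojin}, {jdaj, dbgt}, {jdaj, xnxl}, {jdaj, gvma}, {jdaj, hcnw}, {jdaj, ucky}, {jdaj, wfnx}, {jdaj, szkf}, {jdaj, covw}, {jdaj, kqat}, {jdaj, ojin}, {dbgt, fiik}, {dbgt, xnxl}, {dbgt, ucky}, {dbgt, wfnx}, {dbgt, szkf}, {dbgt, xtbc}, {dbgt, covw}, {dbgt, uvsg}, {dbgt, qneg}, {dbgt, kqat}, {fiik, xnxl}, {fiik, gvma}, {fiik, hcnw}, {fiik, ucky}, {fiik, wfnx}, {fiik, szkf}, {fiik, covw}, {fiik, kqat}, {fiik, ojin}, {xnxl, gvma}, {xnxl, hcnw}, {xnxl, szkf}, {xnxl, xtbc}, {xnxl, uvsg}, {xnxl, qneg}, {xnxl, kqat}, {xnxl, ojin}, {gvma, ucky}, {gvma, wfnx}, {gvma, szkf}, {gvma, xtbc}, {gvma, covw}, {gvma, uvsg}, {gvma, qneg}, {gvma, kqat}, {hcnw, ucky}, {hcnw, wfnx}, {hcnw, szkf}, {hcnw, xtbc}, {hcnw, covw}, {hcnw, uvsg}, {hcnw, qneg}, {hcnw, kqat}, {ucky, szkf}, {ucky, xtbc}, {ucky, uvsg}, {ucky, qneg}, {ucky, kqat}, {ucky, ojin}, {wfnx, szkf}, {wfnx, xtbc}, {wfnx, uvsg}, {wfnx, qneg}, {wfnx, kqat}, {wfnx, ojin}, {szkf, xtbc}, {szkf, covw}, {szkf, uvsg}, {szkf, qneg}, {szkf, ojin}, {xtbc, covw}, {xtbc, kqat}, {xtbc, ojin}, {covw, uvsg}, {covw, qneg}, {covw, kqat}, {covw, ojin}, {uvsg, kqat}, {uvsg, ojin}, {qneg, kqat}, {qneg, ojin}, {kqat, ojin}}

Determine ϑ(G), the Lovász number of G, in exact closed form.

N(jdaj) = {nrnn, obsf, updu, dbgt, xnxl, gvma, hcnw, ucky, wfnx, szkf, covw, kqat, ojin}, |N(jdaj)| = 13.
deg(qneg) = 13; N(qneg) = {nrnn, obsf, updu, dbgt, xnxl, gvma, hcnw, ucky, wfnx, szkf, covw, kqat, ojin}.
deg(obsf) = 14; N(obsf) = {nrnn, hfdc, updu, jdaj, fiik, xnxl, ucky, wfnx, szkf, xtbc, covw, uvsg, qneg, kqat}.
N(hfdc) = {nrnn, obsf, updu, dbgt, xnxl, gvma, hcnw, ucky, wfnx, szkf, covw, kqat, ojin}, |N(hfdc)| = 13.
K_{6,6,5,2} (perfect); ϑ(G) = α(G) = max{6,6,5,2} = 6.
Numerically 6.00000000.
Lovász sandwich 6 ≤ 6 ≤ 6: collapsed.

6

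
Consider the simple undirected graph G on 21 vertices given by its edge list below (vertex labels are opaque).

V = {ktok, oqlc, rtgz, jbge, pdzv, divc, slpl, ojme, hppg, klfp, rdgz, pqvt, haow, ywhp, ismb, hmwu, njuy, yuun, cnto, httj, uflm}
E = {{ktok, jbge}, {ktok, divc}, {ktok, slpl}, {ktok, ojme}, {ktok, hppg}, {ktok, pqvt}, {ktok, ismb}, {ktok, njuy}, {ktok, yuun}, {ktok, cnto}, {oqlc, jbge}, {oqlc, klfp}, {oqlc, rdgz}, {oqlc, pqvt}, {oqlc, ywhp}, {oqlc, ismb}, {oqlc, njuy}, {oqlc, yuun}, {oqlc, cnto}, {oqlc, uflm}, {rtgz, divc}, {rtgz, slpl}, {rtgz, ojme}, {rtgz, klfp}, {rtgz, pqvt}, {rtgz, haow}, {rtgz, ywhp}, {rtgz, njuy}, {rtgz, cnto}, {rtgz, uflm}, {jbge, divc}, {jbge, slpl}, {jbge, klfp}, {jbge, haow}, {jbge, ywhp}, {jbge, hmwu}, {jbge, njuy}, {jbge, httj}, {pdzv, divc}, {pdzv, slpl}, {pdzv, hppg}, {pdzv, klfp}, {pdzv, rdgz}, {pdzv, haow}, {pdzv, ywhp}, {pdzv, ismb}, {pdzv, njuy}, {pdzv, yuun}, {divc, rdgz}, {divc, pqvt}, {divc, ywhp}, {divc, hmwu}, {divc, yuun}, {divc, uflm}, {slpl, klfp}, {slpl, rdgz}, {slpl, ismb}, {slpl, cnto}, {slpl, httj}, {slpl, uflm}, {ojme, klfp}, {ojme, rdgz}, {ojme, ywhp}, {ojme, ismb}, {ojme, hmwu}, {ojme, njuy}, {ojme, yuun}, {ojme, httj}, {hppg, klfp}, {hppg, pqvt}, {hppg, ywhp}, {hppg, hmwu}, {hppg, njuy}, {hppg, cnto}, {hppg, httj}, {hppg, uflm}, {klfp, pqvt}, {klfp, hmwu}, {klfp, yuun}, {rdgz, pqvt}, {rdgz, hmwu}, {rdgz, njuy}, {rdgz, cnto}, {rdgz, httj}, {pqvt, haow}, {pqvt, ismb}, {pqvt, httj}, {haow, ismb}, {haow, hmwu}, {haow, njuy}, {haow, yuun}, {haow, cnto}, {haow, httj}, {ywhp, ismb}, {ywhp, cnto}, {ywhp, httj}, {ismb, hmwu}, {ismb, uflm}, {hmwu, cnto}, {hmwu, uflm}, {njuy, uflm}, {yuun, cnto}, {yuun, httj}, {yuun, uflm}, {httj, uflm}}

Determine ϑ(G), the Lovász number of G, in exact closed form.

deg(ktok) = 10; N(ktok) = {jbge, divc, slpl, ojme, hppg, pqvt, ismb, njuy, yuun, cnto}.
deg(oqlc) = 10; N(oqlc) = {jbge, klfp, rdgz, pqvt, ywhp, ismb, njuy, yuun, cnto, uflm}.
N(klfp) = {oqlc, rtgz, jbge, pdzv, slpl, ojme, hppg, pqvt, hmwu, yuun}, |N(klfp)| = 10.
N(pdzv) = {divc, slpl, hppg, klfp, rdgz, haow, ywhp, ismb, njuy, yuun}, |N(pdzv)| = 10.
G on 21 vertices is 10-regular; Kneser K(7,2) on C(7,2)=21 vertices.
spec(A) ≈ [10.0, 1.0, -4.0] (distinct, 6 d.p.).
ϑ = −N·λ_min/(λ_max−λ_min) = −21·(-4)/(10−(-4)) = 6.
= 6.0000… (decimal).

6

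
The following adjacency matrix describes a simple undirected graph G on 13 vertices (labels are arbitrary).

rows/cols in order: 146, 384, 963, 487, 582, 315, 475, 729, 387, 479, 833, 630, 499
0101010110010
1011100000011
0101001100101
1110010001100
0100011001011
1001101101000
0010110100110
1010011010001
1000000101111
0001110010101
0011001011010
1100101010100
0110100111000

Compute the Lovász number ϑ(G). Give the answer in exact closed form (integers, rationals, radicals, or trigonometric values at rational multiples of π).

Vertex 387 has 6 neighbors: 146, 729, 479, 833, 630, 499.
Vertex 729 has 6 neighbors: 146, 963, 315, 475, 387, 499.
deg(479) = 6; N(479) = {487, 582, 315, 387, 833, 499}.
deg(499) = 6; N(499) = {384, 963, 582, 729, 387, 479}.
13-vertex 6-regular graph: Paley(13): SR with (k,λ,μ)=(6,2,3).
A has 3 distinct eigenvalues ≈ [6.0, 1.302776, -2.302776].
−13·(-sqrt(13)/2 - 1/2) / ((6)−(-sqrt(13)/2 - 1/2)) = sqrt(13) = ϑ(G).
≈ 3.6056 (to 4 d.p.).

sqrt(13)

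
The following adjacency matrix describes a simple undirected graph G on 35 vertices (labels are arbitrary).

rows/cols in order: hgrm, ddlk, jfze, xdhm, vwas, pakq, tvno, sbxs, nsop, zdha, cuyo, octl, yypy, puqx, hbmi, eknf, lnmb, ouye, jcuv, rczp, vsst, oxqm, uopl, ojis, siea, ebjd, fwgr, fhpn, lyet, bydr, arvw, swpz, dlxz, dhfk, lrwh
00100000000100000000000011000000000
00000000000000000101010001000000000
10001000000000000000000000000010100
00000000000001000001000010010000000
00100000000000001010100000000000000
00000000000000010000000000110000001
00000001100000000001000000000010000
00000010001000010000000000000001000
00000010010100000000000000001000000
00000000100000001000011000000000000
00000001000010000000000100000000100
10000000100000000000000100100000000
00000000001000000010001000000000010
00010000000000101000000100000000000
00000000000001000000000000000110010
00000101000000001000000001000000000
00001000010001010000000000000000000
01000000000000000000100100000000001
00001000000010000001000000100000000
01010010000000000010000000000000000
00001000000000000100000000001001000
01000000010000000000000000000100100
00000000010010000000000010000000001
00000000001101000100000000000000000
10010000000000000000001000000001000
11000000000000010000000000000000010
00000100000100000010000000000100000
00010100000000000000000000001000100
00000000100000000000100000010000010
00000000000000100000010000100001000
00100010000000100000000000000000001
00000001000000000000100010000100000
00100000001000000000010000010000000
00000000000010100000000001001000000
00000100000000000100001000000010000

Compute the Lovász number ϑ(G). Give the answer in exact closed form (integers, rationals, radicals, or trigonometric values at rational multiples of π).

15

deg(sbxs) = 4; N(sbxs) = {tvno, cuyo, eknf, swpz}.
N(nsop) = {tvno, zdha, octl, lyet}, |N(nsop)| = 4.
N(ebjd) = {hgrm, ddlk, eknf, dhfk}, |N(ebjd)| = 4.
Vertex lnmb has 4 neighbors: vwas, zdha, puqx, eknf.
4-regular, N=35; Kneser K(7,3) on C(7,3)=35 vertices.
spec(A) ≈ [4.0, 2.0, -1.0, -3.0] (distinct, 4 d.p.).
Lovász (edge-transitive): ϑ = −35·(-3)/((4)−(-3)) = 15.
Numerically 15.00000000.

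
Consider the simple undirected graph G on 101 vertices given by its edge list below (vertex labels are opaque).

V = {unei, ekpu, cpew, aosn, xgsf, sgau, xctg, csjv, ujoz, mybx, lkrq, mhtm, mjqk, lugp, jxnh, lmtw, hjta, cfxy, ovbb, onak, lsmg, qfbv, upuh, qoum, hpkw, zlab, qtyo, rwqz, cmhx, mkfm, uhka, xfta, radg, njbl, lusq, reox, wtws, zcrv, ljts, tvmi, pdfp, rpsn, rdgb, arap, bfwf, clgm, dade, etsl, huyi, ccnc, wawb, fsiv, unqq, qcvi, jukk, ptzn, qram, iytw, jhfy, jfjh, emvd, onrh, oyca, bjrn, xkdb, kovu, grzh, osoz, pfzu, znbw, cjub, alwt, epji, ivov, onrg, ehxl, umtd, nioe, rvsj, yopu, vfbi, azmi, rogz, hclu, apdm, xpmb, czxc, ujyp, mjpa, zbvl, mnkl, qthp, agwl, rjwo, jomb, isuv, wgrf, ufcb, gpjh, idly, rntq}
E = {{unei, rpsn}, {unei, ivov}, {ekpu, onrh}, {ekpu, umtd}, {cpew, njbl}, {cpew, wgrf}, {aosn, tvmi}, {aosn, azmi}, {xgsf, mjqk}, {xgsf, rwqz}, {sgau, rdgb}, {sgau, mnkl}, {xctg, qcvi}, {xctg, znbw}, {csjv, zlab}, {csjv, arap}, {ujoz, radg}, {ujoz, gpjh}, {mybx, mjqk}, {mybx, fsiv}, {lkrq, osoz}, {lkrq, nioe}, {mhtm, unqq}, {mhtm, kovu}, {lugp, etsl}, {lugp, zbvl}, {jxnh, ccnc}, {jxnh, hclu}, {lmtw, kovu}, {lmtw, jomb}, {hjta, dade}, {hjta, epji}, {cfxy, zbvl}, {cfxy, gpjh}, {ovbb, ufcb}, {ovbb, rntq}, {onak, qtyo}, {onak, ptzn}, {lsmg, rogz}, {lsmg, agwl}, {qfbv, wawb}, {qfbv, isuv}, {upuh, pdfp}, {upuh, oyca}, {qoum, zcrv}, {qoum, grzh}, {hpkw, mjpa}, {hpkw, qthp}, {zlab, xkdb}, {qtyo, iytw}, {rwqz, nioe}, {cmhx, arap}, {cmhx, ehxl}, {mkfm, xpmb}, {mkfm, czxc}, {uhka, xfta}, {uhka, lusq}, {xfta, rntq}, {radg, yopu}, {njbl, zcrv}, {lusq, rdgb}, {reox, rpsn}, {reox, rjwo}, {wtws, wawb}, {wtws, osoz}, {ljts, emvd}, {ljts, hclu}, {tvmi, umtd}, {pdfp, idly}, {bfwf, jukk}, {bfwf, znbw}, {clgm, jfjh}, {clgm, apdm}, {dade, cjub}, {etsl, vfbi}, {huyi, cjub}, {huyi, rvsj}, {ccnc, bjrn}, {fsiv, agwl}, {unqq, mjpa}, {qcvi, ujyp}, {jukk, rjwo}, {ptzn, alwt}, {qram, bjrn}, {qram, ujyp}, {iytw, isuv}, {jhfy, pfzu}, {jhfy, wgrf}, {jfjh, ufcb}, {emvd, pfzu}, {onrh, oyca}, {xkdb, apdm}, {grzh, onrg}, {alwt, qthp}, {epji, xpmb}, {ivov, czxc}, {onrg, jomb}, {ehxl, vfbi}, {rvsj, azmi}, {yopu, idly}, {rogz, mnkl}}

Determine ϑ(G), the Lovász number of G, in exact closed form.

101*cos(pi/101)/(cos(pi/101) + 1)

N(zlab) = {csjv, xkdb}, |N(zlab)| = 2.
deg(xgsf) = 2; N(xgsf) = {mjqk, rwqz}.
deg(fsiv) = 2; N(fsiv) = {mybx, agwl}.
N(reox) = {rpsn, rjwo}, |N(reox)| = 2.
deg(v) = 2 for all v (|V|=101); connected 2-regular on 101 ⇒ C_{101}.
spec(A) ≈ [2.0, 1.99613, 1.98454, 1.96527, 1.9384, 1.90403, 1.86229, 1.81335, 1.75739, 1.69463, 1.62532, 1.54971, 1.46812, 1.38084, 1.28822, 1.19062, 1.08841, 0.98199, 0.87177, 0.75818, 0.64165, 0.52264, 0.40161, 0.27903, 0.15537, 0.0311, -0.09328, -0.2173, -0.34049, -0.46235, -0.58243, -0.70025, -0.81537, -0.92733, -1.0357, -1.14006, -1.24002, -1.33518, -1.42517, -1.50965, -1.58828, -1.66078, -1.72684, -1.78623, -1.83871, -1.88407, -1.92214, -1.95278, -1.97586, -1.9913, -1.99903] (distinct, 5 d.p.).
Lovász: ϑ = −101(-2*cos(pi/101))/(2+-(-1)*2*cos(pi/101)) = 101*cos(pi/101)/(cos(pi/101) + 1).
≈ 50.48778 (to 5 d.p.).
α=50, χ(Ḡ)=51; ϑ=101*cos(pi/101)/(cos(pi/101) + 1) lies between (both strict).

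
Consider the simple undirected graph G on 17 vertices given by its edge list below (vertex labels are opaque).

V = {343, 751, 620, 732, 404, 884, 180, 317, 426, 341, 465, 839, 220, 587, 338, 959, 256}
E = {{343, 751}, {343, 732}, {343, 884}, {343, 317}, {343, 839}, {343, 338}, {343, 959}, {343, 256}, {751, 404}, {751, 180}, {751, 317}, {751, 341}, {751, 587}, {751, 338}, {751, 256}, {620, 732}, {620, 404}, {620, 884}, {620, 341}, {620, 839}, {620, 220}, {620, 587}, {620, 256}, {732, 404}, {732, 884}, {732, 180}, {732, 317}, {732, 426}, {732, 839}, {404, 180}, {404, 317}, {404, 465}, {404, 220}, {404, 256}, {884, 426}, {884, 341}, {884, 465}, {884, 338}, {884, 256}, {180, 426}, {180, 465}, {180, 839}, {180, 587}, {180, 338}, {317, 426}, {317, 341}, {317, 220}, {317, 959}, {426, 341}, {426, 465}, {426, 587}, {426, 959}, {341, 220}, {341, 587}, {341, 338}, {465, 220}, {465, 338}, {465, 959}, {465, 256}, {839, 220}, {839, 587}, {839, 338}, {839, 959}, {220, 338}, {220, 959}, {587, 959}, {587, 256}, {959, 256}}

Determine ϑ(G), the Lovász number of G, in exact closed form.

sqrt(17)

Vertex 220 has 8 neighbors: 620, 404, 317, 341, 465, 839, 338, 959.
deg(256) = 8; N(256) = {343, 751, 620, 404, 884, 465, 587, 959}.
Vertex 587 has 8 neighbors: 751, 620, 180, 426, 341, 839, 959, 256.
deg(884) = 8; N(884) = {343, 620, 732, 426, 341, 465, 338, 256}.
deg(v) = 8 for all v (|V|=17); SR(17,8,3,4) — a Paley graph.
The 3 distinct eigenvalues: [8.0, 1.561553, -2.561553].
Lovász (edge-transitive): ϑ = −17·(-sqrt(17)/2 - 1/2)/((8)−(-sqrt(17)/2 - 1/2)) = sqrt(17).
≈ 4.1231 (to 4 d.p.).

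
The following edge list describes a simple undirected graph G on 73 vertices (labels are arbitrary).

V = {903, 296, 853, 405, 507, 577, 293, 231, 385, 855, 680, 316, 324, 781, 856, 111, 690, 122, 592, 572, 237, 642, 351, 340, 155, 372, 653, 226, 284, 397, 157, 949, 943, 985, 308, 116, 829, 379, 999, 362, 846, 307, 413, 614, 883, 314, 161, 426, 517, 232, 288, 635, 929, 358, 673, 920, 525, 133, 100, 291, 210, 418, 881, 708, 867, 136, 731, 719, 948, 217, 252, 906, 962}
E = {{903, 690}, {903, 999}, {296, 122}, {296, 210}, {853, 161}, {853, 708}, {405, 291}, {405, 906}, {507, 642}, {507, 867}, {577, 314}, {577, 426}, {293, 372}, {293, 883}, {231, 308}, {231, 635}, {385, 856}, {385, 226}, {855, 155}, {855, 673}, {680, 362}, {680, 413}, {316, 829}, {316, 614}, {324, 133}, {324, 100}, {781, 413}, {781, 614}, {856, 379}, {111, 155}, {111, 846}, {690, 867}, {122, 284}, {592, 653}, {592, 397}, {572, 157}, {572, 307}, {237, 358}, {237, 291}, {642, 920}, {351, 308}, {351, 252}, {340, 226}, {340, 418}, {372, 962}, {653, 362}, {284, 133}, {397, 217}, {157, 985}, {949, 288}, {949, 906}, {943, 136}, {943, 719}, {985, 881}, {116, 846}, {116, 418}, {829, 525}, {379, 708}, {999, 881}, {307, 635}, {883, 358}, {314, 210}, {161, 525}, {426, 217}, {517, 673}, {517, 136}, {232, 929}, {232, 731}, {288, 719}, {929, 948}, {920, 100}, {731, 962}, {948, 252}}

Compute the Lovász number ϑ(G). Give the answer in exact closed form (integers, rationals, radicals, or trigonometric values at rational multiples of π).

Vertex 517 has 2 neighbors: 673, 136.
N(351) = {308, 252}, |N(351)| = 2.
N(217) = {397, 426}, |N(217)| = 2.
Vertex 929 has 2 neighbors: 232, 948.
deg(v) = 2 for all v (|V|=73); this is C_{73}, the 73-cycle.
spec(A) ≈ [2.0, 1.9926, 1.9704, 1.9337, 1.8826, 1.8176, 1.7392, 1.6478, 1.5443, 1.4293, 1.3038, 1.1686, 1.0247, 0.8733, 0.7154, 0.5522, 0.3849, 0.2148, 0.043, -0.129, -0.3001, -0.469, -0.6344, -0.7951, -0.9499, -1.0977, -1.2373, -1.3678, -1.4882, -1.5976, -1.6951, -1.7801, -1.8518, -1.9099, -1.9539, -1.9834, -1.9981] (distinct, 4 d.p.).
−73·(-2*cos(pi/73)) / ((2)−(-2*cos(pi/73))) = 73*cos(pi/73)/(cos(pi/73) + 1) = ϑ(G).
Numerically 36.48309.
36 ≤ 73*cos(pi/73)/(cos(pi/73) + 1) ≤ 37: both strict.

73*cos(pi/73)/(cos(pi/73) + 1)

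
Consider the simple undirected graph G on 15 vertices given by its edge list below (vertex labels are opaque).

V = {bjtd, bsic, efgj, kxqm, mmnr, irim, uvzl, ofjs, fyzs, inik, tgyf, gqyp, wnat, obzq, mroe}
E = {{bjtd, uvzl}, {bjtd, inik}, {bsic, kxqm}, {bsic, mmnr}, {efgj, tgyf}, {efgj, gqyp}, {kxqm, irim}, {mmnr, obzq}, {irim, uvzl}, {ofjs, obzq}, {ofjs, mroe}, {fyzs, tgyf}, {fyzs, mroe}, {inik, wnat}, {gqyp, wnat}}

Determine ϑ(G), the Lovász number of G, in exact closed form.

deg(fyzs) = 2; N(fyzs) = {tgyf, mroe}.
N(bsic) = {kxqm, mmnr}, |N(bsic)| = 2.
N(mmnr) = {bsic, obzq}, |N(mmnr)| = 2.
N(kxqm) = {bsic, irim}, |N(kxqm)| = 2.
Regular of degree 2 on 15 vertices: connected 2-regular on 15 ⇒ C_{15}.
The 8 distinct eigenvalues: [2.0, 1.82709, 1.33826, 0.61803, -0.20906, -1.0, -1.61803, -1.9563].
λ_max=2, λ_min=-2*cos(pi/15); ϑ = −15·λ_min/(λ_max−λ_min) = 15*cos(pi/15)/(cos(pi/15) + 1).
ϑ(G) ≈ 7.4171.
α=7, χ(Ḡ)=8; ϑ=15*cos(pi/15)/(cos(pi/15) + 1) lies between (both strict).

15*cos(pi/15)/(cos(pi/15) + 1)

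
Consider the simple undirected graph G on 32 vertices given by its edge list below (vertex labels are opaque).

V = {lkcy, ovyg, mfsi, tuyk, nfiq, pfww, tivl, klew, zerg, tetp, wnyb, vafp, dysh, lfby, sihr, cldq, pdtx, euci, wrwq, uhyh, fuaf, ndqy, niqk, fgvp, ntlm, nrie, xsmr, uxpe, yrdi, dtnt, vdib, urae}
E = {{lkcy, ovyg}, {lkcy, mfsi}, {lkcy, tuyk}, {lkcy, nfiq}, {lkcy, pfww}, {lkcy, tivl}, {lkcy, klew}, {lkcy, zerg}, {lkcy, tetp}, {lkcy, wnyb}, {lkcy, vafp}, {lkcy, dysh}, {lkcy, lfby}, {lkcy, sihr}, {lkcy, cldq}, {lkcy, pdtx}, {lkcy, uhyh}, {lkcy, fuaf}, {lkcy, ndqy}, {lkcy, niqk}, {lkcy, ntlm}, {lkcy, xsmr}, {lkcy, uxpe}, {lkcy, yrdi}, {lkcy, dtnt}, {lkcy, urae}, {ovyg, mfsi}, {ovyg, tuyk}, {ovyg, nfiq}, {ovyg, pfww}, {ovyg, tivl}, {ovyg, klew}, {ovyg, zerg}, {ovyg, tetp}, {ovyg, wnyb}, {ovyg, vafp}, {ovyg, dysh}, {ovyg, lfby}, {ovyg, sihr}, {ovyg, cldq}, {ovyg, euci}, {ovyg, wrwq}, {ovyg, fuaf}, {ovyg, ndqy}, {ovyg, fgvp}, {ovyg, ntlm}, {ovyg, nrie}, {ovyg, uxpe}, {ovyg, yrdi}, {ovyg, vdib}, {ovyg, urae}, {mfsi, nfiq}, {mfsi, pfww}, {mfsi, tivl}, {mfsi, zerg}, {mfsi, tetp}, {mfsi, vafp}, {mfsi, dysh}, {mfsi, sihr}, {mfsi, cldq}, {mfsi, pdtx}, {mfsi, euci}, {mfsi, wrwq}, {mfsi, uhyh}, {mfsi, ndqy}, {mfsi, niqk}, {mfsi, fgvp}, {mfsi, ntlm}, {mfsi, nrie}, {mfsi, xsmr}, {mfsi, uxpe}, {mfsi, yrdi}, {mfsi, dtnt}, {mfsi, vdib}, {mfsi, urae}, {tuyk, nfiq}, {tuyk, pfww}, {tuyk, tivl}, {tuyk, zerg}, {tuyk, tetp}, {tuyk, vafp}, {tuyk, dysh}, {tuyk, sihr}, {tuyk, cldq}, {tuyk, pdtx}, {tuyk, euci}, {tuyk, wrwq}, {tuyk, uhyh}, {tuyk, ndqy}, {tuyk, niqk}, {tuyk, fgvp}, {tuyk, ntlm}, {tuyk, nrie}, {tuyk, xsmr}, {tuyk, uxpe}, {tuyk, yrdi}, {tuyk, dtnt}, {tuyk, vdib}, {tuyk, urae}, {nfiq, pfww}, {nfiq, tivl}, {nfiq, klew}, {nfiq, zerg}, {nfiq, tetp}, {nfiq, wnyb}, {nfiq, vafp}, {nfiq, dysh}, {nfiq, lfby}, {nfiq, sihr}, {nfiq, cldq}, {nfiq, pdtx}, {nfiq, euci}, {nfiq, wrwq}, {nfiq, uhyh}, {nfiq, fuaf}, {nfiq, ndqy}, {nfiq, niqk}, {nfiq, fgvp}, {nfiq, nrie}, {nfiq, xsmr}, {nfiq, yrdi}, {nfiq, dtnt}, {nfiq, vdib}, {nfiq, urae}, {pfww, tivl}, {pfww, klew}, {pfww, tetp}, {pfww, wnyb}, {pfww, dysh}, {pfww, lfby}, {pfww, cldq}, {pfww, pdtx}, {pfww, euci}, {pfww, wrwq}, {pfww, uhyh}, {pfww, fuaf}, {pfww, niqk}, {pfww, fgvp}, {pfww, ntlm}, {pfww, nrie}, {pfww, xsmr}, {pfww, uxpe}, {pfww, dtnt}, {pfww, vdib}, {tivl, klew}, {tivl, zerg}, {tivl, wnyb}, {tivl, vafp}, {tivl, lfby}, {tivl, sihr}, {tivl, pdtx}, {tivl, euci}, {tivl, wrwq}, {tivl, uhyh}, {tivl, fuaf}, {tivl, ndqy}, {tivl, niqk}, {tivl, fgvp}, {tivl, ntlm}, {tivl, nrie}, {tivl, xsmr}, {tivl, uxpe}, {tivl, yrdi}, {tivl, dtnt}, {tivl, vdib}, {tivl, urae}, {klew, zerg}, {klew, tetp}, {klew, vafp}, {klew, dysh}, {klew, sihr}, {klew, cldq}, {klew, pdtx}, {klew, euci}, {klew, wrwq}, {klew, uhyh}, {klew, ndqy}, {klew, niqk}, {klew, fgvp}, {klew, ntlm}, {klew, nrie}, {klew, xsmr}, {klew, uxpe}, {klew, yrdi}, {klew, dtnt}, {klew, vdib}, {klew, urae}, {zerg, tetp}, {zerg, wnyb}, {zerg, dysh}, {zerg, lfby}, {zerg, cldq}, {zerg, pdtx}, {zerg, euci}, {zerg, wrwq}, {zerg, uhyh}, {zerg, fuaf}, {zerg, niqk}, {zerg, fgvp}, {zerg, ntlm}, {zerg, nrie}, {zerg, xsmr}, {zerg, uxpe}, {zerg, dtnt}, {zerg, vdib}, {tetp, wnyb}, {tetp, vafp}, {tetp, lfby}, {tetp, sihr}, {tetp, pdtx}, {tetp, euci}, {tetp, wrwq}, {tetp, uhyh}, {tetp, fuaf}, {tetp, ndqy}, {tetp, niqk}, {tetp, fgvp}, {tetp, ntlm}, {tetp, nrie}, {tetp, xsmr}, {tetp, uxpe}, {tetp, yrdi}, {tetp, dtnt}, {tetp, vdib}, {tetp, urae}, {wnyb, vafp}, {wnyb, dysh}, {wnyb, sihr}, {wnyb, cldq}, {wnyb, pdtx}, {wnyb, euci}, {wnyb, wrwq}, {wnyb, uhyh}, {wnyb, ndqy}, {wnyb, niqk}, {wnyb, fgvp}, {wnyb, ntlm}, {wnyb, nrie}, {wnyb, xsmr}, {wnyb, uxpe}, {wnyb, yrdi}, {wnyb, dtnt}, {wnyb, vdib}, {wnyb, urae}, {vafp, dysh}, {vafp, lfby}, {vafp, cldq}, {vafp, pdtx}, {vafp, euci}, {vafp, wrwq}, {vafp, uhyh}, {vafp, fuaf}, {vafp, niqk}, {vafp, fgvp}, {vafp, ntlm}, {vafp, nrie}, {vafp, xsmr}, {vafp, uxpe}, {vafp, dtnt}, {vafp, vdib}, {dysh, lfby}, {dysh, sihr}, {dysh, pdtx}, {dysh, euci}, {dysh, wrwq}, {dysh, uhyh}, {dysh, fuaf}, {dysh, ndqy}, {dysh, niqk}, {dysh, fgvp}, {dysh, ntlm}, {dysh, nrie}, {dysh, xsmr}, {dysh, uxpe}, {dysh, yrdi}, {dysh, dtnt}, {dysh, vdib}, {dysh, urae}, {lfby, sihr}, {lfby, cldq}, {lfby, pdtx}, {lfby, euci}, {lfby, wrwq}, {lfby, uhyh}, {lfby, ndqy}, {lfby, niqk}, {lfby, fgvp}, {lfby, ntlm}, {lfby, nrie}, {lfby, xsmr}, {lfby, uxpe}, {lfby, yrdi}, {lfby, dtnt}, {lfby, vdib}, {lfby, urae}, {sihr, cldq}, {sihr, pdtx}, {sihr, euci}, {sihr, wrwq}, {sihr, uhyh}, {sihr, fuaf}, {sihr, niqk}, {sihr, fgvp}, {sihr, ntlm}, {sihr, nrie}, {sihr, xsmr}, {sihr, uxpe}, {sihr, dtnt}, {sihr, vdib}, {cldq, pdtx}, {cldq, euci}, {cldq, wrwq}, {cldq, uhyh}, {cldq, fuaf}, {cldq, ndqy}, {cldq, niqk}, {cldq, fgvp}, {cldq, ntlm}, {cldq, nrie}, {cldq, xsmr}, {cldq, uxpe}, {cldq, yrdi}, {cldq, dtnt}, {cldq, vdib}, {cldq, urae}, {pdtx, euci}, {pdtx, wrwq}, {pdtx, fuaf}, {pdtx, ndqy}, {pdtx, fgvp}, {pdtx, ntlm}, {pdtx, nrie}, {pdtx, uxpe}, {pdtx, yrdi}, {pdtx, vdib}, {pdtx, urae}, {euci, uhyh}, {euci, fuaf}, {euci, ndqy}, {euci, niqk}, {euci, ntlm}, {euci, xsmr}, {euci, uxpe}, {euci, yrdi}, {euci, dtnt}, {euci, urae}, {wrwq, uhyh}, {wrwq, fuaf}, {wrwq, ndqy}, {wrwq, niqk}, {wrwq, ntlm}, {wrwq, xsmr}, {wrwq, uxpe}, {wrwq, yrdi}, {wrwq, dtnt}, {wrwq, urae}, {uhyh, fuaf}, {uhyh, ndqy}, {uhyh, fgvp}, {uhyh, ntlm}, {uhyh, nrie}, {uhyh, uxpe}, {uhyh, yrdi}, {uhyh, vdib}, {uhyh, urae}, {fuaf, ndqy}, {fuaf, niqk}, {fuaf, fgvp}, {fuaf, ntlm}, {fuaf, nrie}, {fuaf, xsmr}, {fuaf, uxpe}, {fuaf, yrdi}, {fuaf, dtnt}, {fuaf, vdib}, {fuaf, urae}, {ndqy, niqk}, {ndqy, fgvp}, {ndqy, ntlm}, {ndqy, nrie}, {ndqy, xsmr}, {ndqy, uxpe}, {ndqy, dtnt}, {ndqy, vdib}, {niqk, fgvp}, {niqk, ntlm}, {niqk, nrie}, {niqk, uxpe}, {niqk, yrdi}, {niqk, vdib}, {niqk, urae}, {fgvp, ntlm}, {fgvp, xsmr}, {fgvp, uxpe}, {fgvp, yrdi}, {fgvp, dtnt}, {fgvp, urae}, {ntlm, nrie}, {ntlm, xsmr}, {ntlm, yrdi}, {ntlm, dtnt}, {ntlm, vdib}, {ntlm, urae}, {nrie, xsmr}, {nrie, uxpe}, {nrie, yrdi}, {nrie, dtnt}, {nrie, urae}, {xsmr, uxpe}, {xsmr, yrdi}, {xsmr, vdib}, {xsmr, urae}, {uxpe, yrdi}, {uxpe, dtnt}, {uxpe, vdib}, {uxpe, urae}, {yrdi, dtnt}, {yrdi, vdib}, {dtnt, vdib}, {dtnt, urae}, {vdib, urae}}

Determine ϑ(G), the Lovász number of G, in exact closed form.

7

deg(pdtx) = 26; N(pdtx) = {lkcy, mfsi, tuyk, nfiq, pfww, tivl, klew, zerg, tetp, wnyb, vafp, dysh, lfby, sihr, cldq, euci, wrwq, fuaf, ndqy, fgvp, ntlm, nrie, uxpe, yrdi, vdib, urae}.
Vertex wnyb has 26 neighbors: lkcy, ovyg, nfiq, pfww, tivl, zerg, tetp, vafp, dysh, sihr, cldq, pdtx, euci, wrwq, uhyh, ndqy, niqk, fgvp, ntlm, nrie, xsmr, uxpe, yrdi, dtnt, vdib, urae.
N(klew) = {lkcy, ovyg, nfiq, pfww, tivl, zerg, tetp, vafp, dysh, sihr, cldq, pdtx, euci, wrwq, uhyh, ndqy, niqk, fgvp, ntlm, nrie, xsmr, uxpe, yrdi, dtnt, vdib, urae}, |N(klew)| = 26.
Vertex zerg has 25 neighbors: lkcy, ovyg, mfsi, tuyk, nfiq, tivl, klew, tetp, wnyb, dysh, lfby, cldq, pdtx, euci, wrwq, uhyh, fuaf, niqk, fgvp, ntlm, nrie, xsmr, uxpe, dtnt, vdib.
G = K_{7,6,6,6,4,3}: α = 7 = χ(Ḡ), so ϑ = 7.
≈ 7.00000 (to 5 d.p.).
Lovász sandwich 7 ≤ 7 ≤ 7: collapsed.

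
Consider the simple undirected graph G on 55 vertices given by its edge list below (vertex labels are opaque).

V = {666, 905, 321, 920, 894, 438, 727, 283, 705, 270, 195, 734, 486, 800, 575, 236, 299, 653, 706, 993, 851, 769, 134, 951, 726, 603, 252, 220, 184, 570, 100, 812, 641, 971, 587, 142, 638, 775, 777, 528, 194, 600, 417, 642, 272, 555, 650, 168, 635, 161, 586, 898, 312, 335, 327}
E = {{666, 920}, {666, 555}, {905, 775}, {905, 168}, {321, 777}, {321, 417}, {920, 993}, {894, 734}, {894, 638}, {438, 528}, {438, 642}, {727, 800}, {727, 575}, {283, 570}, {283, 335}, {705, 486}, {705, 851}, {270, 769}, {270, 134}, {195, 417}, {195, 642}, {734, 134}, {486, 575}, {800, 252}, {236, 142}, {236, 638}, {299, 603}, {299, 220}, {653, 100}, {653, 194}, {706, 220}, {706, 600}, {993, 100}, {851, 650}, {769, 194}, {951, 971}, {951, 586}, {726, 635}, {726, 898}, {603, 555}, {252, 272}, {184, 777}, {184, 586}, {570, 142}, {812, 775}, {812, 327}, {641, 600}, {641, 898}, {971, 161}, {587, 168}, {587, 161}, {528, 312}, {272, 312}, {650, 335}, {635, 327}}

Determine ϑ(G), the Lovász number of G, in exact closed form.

deg(321) = 2; N(321) = {777, 417}.
deg(587) = 2; N(587) = {168, 161}.
deg(993) = 2; N(993) = {920, 100}.
N(327) = {812, 635}, |N(327)| = 2.
55-vertex 2-regular graph: a single 55-cycle (edge-transitive).
A has 28 distinct eigenvalues ≈ [2.0, 1.987, 1.948, 1.884, 1.795, 1.683, 1.548, 1.394, 1.221, 1.033, 0.831, 0.618, 0.397, 0.171, -0.057, -0.285, -0.508, -0.726, -0.933, -1.129, -1.31, -1.473, -1.618, -1.741, -1.842, -1.919, -1.971, -1.997].
−55·(-2*cos(pi/55)) / ((2)−(-2*cos(pi/55))) = 55*cos(pi/55)/(cos(pi/55) + 1) = ϑ(G).
ϑ(G) ≈ 27.4775569.
Check 27 ≤ 55*cos(pi/55)/(cos(pi/55) + 1) ≤ 28: both strict.

55*cos(pi/55)/(cos(pi/55) + 1)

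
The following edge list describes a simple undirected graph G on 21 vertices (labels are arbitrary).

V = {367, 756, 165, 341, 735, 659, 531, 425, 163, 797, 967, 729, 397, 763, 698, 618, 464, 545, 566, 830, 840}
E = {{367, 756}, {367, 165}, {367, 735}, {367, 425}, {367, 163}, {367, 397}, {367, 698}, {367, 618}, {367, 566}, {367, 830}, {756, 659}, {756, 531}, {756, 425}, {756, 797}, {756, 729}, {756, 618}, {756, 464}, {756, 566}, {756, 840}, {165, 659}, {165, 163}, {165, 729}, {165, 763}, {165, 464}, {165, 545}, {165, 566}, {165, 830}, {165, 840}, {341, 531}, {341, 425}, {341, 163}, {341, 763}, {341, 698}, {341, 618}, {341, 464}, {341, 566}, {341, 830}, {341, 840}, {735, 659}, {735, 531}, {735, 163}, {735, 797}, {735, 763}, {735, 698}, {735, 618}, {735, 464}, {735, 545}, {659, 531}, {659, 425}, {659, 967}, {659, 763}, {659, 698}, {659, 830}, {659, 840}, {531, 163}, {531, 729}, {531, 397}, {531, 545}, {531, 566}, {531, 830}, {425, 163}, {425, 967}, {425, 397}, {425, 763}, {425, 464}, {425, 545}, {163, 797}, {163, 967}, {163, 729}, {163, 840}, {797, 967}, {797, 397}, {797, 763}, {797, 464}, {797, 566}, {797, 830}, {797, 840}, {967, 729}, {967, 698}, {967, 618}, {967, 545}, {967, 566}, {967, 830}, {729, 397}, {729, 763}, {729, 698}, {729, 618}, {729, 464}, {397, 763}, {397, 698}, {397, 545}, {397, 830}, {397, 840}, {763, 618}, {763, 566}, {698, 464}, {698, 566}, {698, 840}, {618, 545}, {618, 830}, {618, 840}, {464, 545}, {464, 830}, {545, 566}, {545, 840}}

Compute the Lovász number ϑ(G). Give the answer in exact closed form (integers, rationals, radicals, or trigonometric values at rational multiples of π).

6

N(618) = {367, 756, 341, 735, 967, 729, 763, 545, 830, 840}, |N(618)| = 10.
Vertex 367 has 10 neighbors: 756, 165, 735, 425, 163, 397, 698, 618, 566, 830.
deg(659) = 10; N(659) = {756, 165, 735, 531, 425, 967, 763, 698, 830, 840}.
deg(967) = 10; N(967) = {659, 425, 163, 797, 729, 698, 618, 545, 566, 830}.
21-vertex 10-regular graph: Kneser K(7,2) on C(7,2)=21 vertices.
The 3 distinct eigenvalues: [10.0, 1.0, -4.0].
−21·(-4) / ((10)−(-4)) = 6 = ϑ(G).
= 6.0000000… (decimal).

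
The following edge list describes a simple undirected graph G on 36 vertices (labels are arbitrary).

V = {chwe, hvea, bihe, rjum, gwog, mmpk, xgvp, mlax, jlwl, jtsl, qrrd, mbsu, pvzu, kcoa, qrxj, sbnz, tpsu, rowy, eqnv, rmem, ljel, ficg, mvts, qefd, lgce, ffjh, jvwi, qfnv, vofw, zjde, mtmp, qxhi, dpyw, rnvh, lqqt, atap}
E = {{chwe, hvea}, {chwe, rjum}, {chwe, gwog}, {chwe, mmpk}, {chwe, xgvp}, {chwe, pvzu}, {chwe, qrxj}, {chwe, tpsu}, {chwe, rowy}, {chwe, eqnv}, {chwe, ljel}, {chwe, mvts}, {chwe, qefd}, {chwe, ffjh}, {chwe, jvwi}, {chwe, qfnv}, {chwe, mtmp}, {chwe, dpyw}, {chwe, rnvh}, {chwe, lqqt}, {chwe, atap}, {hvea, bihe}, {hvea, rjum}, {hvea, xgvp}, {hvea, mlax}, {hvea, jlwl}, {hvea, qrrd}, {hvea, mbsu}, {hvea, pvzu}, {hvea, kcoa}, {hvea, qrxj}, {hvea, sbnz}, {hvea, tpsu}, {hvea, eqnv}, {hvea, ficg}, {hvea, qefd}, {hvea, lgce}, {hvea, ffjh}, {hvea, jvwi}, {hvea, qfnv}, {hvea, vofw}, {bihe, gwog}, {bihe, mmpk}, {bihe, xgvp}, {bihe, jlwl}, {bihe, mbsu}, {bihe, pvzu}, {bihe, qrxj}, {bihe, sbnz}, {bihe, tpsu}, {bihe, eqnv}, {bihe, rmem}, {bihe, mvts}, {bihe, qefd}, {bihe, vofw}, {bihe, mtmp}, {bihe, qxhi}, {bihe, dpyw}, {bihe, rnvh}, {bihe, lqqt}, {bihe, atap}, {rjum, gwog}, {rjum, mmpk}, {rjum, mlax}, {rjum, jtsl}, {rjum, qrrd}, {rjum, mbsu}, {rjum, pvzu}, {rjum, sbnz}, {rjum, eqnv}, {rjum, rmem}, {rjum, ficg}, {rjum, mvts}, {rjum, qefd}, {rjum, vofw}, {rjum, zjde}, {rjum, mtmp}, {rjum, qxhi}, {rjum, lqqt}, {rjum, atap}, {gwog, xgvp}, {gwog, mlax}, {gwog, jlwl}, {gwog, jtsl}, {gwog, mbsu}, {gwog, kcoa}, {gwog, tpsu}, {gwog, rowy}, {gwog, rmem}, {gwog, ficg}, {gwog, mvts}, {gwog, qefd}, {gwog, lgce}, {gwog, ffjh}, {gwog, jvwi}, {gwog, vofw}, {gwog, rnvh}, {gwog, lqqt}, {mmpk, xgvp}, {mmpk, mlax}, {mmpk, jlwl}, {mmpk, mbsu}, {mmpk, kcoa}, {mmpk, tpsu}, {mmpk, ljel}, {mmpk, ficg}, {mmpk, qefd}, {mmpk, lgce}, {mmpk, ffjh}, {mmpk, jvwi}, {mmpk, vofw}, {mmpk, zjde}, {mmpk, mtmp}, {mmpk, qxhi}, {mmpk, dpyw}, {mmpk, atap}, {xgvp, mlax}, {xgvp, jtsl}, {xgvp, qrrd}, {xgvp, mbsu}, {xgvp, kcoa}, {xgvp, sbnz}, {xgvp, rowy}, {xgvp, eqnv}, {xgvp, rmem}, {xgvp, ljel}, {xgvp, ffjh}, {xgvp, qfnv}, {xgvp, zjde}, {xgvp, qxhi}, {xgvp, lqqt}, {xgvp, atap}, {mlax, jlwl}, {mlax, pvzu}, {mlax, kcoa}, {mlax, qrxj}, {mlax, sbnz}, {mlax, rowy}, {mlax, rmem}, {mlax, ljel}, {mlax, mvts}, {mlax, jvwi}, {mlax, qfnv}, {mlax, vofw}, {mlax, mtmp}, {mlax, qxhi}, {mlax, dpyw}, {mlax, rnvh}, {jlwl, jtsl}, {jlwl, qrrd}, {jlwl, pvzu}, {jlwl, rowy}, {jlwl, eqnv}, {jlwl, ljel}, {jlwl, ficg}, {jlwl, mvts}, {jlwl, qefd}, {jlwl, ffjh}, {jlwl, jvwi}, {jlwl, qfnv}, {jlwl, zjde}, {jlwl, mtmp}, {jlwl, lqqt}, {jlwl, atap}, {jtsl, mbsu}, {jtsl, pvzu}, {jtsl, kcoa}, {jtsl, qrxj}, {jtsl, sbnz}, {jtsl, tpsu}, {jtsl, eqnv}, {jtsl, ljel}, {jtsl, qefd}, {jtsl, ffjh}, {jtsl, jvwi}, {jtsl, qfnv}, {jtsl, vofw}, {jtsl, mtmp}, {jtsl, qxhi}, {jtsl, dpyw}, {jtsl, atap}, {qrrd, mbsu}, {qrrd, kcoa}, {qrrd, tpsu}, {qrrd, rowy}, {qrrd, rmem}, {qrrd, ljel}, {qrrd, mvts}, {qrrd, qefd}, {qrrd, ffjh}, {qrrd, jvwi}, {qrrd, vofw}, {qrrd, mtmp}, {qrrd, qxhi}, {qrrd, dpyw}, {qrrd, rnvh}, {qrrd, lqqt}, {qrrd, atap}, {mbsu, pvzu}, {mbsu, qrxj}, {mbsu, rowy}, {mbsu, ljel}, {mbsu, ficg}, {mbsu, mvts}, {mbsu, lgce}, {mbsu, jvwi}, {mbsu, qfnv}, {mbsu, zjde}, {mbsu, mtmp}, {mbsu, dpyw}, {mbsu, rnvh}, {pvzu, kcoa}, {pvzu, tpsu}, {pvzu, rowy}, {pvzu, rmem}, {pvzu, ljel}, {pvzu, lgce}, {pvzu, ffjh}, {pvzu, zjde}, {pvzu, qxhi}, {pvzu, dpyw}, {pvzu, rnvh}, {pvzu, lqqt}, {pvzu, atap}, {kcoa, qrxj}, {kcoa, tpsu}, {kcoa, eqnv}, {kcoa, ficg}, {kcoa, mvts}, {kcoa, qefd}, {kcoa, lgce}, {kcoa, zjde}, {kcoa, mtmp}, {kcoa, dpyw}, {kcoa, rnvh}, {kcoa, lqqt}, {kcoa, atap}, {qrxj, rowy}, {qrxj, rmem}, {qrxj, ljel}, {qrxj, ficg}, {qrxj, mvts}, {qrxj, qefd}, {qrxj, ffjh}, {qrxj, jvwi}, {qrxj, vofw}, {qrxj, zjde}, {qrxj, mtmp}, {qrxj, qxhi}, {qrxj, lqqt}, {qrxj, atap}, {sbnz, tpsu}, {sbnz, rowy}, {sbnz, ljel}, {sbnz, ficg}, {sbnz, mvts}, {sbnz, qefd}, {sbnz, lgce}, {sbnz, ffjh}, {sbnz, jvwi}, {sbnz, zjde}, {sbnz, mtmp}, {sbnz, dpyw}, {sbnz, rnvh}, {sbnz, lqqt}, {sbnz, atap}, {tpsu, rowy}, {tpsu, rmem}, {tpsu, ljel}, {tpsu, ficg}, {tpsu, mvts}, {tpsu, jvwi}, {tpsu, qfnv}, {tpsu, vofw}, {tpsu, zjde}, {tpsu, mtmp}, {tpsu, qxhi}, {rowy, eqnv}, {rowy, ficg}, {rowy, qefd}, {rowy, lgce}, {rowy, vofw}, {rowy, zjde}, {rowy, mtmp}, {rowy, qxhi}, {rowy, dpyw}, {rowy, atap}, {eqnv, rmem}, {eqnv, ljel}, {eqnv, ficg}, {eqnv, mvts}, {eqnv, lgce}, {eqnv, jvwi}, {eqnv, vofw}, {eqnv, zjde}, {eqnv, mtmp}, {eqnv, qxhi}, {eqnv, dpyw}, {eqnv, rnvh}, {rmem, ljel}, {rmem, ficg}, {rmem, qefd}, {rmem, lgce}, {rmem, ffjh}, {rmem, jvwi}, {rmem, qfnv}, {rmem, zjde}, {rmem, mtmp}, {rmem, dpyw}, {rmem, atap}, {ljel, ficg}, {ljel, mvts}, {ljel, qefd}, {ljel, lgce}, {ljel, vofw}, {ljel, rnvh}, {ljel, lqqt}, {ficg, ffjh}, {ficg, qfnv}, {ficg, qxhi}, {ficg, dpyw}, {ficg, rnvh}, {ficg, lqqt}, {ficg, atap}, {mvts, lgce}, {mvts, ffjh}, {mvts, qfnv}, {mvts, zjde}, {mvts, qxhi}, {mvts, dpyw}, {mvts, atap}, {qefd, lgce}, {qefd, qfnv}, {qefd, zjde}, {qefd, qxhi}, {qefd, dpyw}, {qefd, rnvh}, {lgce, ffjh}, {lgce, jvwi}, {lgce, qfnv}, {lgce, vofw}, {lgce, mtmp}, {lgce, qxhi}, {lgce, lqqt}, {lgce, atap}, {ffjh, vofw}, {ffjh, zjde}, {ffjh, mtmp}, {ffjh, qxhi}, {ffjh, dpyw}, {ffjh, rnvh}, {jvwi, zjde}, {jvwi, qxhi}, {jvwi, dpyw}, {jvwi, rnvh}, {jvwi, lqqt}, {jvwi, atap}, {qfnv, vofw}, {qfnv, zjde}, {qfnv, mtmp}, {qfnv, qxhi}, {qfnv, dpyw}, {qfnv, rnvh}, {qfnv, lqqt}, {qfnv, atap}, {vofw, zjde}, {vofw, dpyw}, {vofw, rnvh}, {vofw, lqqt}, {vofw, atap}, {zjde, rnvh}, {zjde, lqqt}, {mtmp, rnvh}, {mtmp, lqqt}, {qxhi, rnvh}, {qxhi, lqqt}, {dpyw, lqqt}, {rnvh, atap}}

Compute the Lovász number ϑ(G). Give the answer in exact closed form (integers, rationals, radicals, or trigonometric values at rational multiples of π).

8

N(mmpk) = {chwe, bihe, rjum, xgvp, mlax, jlwl, mbsu, kcoa, tpsu, ljel, ficg, qefd, lgce, ffjh, jvwi, vofw, zjde, mtmp, qxhi, dpyw, atap}, |N(mmpk)| = 21.
Vertex xgvp has 21 neighbors: chwe, hvea, bihe, gwog, mmpk, mlax, jtsl, qrrd, mbsu, kcoa, sbnz, rowy, eqnv, rmem, ljel, ffjh, qfnv, zjde, qxhi, lqqt, atap.
N(rmem) = {bihe, rjum, gwog, xgvp, mlax, qrrd, pvzu, qrxj, tpsu, eqnv, ljel, ficg, qefd, lgce, ffjh, jvwi, qfnv, zjde, mtmp, dpyw, atap}, |N(rmem)| = 21.
Vertex qrxj has 21 neighbors: chwe, hvea, bihe, mlax, jtsl, mbsu, kcoa, rowy, rmem, ljel, ficg, mvts, qefd, ffjh, jvwi, vofw, zjde, mtmp, qxhi, lqqt, atap.
36-vertex 21-regular graph: this is K(9,2), the Kneser graph.
The 3 distinct eigenvalues: [21.0, 1.0, -6.0].
Lovász (edge-transitive): ϑ = −36·(-6)/((21)−(-6)) = 8.
= 8.00000000… (decimal).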